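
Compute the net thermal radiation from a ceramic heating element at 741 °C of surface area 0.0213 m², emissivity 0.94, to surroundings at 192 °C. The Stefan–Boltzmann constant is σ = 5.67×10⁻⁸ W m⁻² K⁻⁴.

Q ≈ 1150 W

Convert: 741 °C = 1014 K; 192 °C = 465 K.
Q = εσA(T⁴ − T_s⁴). T⁴ − T_s⁴ = (1014)⁴ − (465)⁴ = 1.06×10^12 − 4.68×10^10 = 1.01×10^12 K⁴.
Q = 0.94 × 5.67×10⁻⁸ × 0.0213 × 1.01×10^12 = 1150 W.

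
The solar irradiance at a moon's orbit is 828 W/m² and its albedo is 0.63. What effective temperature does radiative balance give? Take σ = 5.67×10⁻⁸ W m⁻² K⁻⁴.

T ≈ 192 K

Power absorbed = (1−a)S·πR²; power emitted = 4πR²σT⁴. Equating and cancelling πR²:
T = ((1−a)S / 4σ)^(1/4) = (306 / (4 × 5.67×10⁻⁸))^(1/4) = (1.35×10^9)^(1/4).
T = 192 K.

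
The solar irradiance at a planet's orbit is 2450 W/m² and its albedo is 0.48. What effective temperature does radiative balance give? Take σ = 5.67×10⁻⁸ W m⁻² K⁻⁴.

T ≈ 274 K

Power absorbed = (1−a)S·πR²; power emitted = 4πR²σT⁴. Equating and cancelling πR²:
T = ((1−a)S / 4σ)^(1/4) = (1270 / (4 × 5.67×10⁻⁸))^(1/4) = (5.62×10^9)^(1/4).
T = 274 K.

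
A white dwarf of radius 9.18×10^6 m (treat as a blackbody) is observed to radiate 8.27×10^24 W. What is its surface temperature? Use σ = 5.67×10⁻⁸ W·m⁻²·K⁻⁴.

A = 4πr² = 4π × (9.18×10^6)² = 1.06×10^15 m².
From P = σAT⁴, T = (P / σA)^(1/4) = (8.27×10^24 / (5.67×10⁻⁸ × 1.06×10^15))^(1/4).
T = (1.38×10^17)^(1/4) = 19300 K.

T ≈ 19300 K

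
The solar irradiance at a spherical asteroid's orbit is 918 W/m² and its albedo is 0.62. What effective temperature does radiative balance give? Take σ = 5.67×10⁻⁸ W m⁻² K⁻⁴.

T ≈ 198 K

Power absorbed = (1−a)S·πR²; power emitted = 4πR²σT⁴. Equating and cancelling πR²:
T = ((1−a)S / 4σ)^(1/4) = (349 / (4 × 5.67×10⁻⁸))^(1/4) = (1.54×10^9)^(1/4).
T = 198 K.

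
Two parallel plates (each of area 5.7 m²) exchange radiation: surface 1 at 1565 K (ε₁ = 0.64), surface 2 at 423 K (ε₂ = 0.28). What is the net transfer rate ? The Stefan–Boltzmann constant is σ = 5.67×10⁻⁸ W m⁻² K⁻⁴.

For two large parallel gray plates, q = σ(T₁⁴ − T₂⁴) / (1/ε₁ + 1/ε₂ − 1).
1/ε₁ + 1/ε₂ − 1 = 1/0.64 + 1/0.28 − 1 = 4.134.
T₁⁴ − T₂⁴ = 6.00×10^12 − 3.20×10^10 = 5.97×10^12 K⁴.
q = 5.67×10⁻⁸ × 5.97×10^12 / 4.134 = 81800 W/m².
Q = q·A = 81800 × 5.7 = 4.66×10^5 W.

Q ≈ 4.66×10^5 W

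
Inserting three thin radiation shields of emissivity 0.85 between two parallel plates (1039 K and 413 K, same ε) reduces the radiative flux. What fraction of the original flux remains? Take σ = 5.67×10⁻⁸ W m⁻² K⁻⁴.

With N identical shields there are N+1 = 4 gaps in series, each with the same radiative resistance, so the flux falls to 1/(N+1) of its unshielded value.

ratio ≈ 0.250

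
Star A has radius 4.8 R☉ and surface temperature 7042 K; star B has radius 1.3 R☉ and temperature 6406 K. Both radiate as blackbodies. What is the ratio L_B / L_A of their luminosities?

L_B/L_A ≈ 0.0502

L = 4πR²σT⁴ ∝ R²T⁴, so L_B/L_A = (1.3/4.8)² × (6406/7042)⁴ = 0.0734 × 0.685 = 0.0502.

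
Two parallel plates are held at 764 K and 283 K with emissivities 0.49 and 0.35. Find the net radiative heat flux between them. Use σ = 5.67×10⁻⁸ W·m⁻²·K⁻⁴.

q ≈ 4860 W/m²

For two large parallel gray plates, q = σ(T₁⁴ − T₂⁴) / (1/ε₁ + 1/ε₂ − 1).
1/ε₁ + 1/ε₂ − 1 = 1/0.49 + 1/0.35 − 1 = 3.898.
T₁⁴ − T₂⁴ = 3.41×10^11 − 6.41×10^9 = 3.34×10^11 K⁴.
q = 5.67×10⁻⁸ × 3.34×10^11 / 3.898 = 4860 W/m².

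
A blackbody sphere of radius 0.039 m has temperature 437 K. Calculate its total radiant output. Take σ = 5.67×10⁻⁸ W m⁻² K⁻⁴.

A = 4πr² = 4π × (0.039)² = 0.0191 m².
P = σAT⁴ = 5.67×10⁻⁸ × 0.0191 × (437)⁴ = 5.67×10⁻⁸ × 0.0191 × 3.65×10^10.
P = 39.5 W.

P ≈ 39.5 W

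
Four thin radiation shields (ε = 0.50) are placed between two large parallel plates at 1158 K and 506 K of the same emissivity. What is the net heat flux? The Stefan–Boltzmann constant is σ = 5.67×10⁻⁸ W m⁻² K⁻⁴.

q ≈ 6550 W/m²

Each of the 5 gaps contributes resistance (2/ε − 1) = 2/0.50 − 1 = 3.000; total = 15.00.
q = σ(T₁⁴ − T₂⁴) / 15.00 = 5.67×10⁻⁸ × 1.73×10^12 / 15.00 = 6550 W/m².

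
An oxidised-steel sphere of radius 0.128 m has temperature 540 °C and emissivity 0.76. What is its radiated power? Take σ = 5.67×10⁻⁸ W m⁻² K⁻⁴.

A = 4πr² = 4π × (0.128)² = 0.206 m².
540 °C = 813 K.
P = εσAT⁴ = 0.76 × 5.67×10⁻⁸ × 0.206 × (813)⁴ = 0.76 × 5.67×10⁻⁸ × 0.206 × 4.37×10^11.
P = 3880 W.

P ≈ 3880 W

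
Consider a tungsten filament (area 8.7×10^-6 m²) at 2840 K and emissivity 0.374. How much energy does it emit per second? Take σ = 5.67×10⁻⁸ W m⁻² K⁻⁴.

P ≈ 12.0 W

Stefan–Boltzmann: P = εσAT⁴ = 0.374 × 5.67×10⁻⁸ × 8.70×10^-6 × (2840)⁴ = 0.374 × 5.67×10⁻⁸ × 8.70×10^-6 × 6.51×10^13.
P = 12.0 W.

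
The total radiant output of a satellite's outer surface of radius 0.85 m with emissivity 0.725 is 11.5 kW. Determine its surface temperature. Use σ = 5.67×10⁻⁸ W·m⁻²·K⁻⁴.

A = 4πr² = 4π × (0.85)² = 9.08 m².
From P = εσAT⁴, T = (P / εσA)^(1/4) = (11500 / (0.725 × 5.67×10⁻⁸ × 9.08))^(1/4).
T = (3.08×10^10)^(1/4) = 419 K.

T ≈ 419 K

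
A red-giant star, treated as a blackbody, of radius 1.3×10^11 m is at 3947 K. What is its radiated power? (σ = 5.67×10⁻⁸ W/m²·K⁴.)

P ≈ 2.92×10^30 W

A = 4πr² = 4π × (1.3×10^11)² = 2.12×10^23 m².
P = σAT⁴ = 5.67×10⁻⁸ × 2.12×10^23 × (3947)⁴ = 5.67×10⁻⁸ × 2.12×10^23 × 2.43×10^14.
P = 2.92×10^30 W.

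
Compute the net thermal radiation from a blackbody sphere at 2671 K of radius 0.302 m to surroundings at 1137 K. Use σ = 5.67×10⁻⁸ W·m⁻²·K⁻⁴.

Q ≈ 3.20×10^6 W

A = 4πr² = 4π × (0.302)² = 1.15 m².
Q = σA(T⁴ − T_s⁴). T⁴ − T_s⁴ = (2671)⁴ − (1137)⁴ = 5.09×10^13 − 1.67×10^12 = 4.92×10^13 K⁴.
Q = 5.67×10⁻⁸ × 1.15 × 4.92×10^13 = 3.20×10^6 W.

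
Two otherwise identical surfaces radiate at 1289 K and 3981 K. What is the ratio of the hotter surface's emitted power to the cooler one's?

P ∝ T⁴, so the ratio is (3981/1289)⁴ = (3.088)⁴ = 91.0.

ratio ≈ 91.0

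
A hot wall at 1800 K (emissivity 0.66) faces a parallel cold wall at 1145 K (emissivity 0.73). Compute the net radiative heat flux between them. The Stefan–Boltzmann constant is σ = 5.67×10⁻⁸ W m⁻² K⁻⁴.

q ≈ 2.64×10^5 W/m²

For two large parallel gray plates, q = σ(T₁⁴ − T₂⁴) / (1/ε₁ + 1/ε₂ − 1).
1/ε₁ + 1/ε₂ − 1 = 1/0.66 + 1/0.73 − 1 = 1.885.
T₁⁴ − T₂⁴ = 1.05×10^13 − 1.72×10^12 = 8.78×10^12 K⁴.
q = 5.67×10⁻⁸ × 8.78×10^12 / 1.885 = 2.64×10^5 W/m².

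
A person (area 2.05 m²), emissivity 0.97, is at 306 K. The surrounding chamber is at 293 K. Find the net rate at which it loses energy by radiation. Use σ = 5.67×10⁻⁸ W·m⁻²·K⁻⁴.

Q = εσA(T⁴ − T_s⁴). T⁴ − T_s⁴ = (306)⁴ − (293)⁴ = 8.77×10^9 − 7.37×10^9 = 1.40×10^9 K⁴.
Q = 0.97 × 5.67×10⁻⁸ × 2.05 × 1.40×10^9 = 158 W.

Q ≈ 158 W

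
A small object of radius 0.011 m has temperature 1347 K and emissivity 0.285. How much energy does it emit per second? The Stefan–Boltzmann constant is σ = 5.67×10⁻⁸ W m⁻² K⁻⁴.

A = 4πr² = 4π × (0.011)² = 1.52×10^-3 m².
P = εσAT⁴ = 0.285 × 5.67×10⁻⁸ × 1.52×10^-3 × (1347)⁴ = 0.285 × 5.67×10⁻⁸ × 1.52×10^-3 × 3.29×10^12.
P = 80.9 W.

P ≈ 80.9 W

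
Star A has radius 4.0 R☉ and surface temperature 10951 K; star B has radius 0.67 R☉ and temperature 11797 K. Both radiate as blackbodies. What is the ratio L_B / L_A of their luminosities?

L_B/L_A ≈ 0.0378

L = 4πR²σT⁴ ∝ R²T⁴, so L_B/L_A = (0.67/4.0)² × (11797/10951)⁴ = 0.0281 × 1.35 = 0.0378.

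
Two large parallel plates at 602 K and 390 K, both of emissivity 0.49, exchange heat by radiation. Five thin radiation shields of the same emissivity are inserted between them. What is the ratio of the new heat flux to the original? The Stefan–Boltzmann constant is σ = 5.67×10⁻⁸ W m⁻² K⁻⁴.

With N identical shields there are N+1 = 6 gaps in series, each with the same radiative resistance, so the flux falls to 1/(N+1) of its unshielded value.

ratio ≈ 0.167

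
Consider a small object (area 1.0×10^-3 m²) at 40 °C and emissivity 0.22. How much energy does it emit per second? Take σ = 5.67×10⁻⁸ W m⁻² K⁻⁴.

40 °C = 313 K.
P = εσAT⁴ = 0.22 × 5.67×10⁻⁸ × 1.00×10^-3 × (313)⁴ = 0.22 × 5.67×10⁻⁸ × 1.00×10^-3 × 9.60×10^9.
P = 0.120 W.

P ≈ 0.120 W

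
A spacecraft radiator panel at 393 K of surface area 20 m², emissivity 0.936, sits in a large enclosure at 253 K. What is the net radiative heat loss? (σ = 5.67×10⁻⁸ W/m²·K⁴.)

Q ≈ 21000 W

Q = εσA(T⁴ − T_s⁴). T⁴ − T_s⁴ = (393)⁴ − (253)⁴ = 2.39×10^10 − 4.10×10^9 = 1.98×10^10 K⁴.
Q = 0.936 × 5.67×10⁻⁸ × 20.0 × 1.98×10^10 = 21000 W.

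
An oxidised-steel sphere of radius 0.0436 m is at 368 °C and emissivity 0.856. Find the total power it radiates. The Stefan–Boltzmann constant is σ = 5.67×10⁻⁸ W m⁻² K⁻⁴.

P ≈ 196 W

A = 4πr² = 4π × (0.0436)² = 0.0239 m².
368 °C = 641 K.
Stefan–Boltzmann: P = εσAT⁴ = 0.856 × 5.67×10⁻⁸ × 0.0239 × (641)⁴ = 0.856 × 5.67×10⁻⁸ × 0.0239 × 1.69×10^11.
P = 196 W.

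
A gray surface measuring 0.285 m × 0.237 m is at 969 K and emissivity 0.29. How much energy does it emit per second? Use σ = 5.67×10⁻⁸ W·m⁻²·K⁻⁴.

P ≈ 979 W

A = 0.285 × 0.237 = 0.0675 m².
P = εσAT⁴ = 0.29 × 5.67×10⁻⁸ × 0.0675 × (969)⁴ = 0.29 × 5.67×10⁻⁸ × 0.0675 × 8.82×10^11.
P = 979 W.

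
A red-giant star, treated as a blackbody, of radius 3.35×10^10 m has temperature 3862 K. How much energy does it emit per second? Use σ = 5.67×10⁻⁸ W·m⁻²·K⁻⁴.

A = 4πr² = 4π × (3.35×10^10)² = 1.41×10^22 m².
P = σAT⁴ = 5.67×10⁻⁸ × 1.41×10^22 × (3862)⁴ = 5.67×10⁻⁸ × 1.41×10^22 × 2.22×10^14.
P = 1.78×10^29 W.

P ≈ 1.78×10^29 W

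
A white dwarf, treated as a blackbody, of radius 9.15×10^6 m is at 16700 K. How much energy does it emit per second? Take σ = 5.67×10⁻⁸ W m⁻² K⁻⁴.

A = 4πr² = 4π × (9.15×10^6)² = 1.05×10^15 m².
P = σAT⁴ = 5.67×10⁻⁸ × 1.05×10^15 × (16700)⁴ = 5.67×10⁻⁸ × 1.05×10^15 × 7.78×10^16.
P = 4.64×10^24 W.

P ≈ 4.64×10^24 W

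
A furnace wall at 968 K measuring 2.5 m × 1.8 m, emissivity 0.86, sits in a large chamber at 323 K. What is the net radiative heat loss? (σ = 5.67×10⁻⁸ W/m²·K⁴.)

A = 2.5 × 1.8 = 4.50 m².
Q = εσA(T⁴ − T_s⁴). T⁴ − T_s⁴ = (968)⁴ − (323)⁴ = 8.78×10^11 − 1.09×10^10 = 8.67×10^11 K⁴.
Q = 0.86 × 5.67×10⁻⁸ × 4.50 × 8.67×10^11 = 1.90×10^5 W.

Q ≈ 1.90×10^5 W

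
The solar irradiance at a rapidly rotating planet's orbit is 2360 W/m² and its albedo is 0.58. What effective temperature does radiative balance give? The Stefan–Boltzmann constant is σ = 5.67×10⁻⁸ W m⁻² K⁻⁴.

T ≈ 257 K

Power absorbed = (1−a)S·πR²; power emitted = 4πR²σT⁴. Equating and cancelling πR²:
T = ((1−a)S / 4σ)^(1/4) = (991 / (4 × 5.67×10⁻⁸))^(1/4) = (4.37×10^9)^(1/4).
T = 257 K.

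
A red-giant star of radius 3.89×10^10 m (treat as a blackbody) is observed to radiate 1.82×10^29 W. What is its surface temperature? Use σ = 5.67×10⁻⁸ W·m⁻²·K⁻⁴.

A = 4πr² = 4π × (3.89×10^10)² = 1.90×10^22 m².
From P = σAT⁴, T = (P / σA)^(1/4) = (1.82×10^29 / (5.67×10⁻⁸ × 1.90×10^22))^(1/4).
T = (1.69×10^14)^(1/4) = 3600 K.

T ≈ 3600 K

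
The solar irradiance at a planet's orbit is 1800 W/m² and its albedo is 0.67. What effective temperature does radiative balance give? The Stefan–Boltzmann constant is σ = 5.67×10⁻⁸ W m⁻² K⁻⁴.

T ≈ 226 K

Power absorbed = (1−a)S·πR²; power emitted = 4πR²σT⁴. Equating and cancelling πR²:
T = ((1−a)S / 4σ)^(1/4) = (594 / (4 × 5.67×10⁻⁸))^(1/4) = (2.62×10^9)^(1/4).
T = 226 K.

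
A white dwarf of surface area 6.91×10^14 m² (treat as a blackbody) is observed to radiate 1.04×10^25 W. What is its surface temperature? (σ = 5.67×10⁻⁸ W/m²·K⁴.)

From P = σAT⁴, T = (P / σA)^(1/4) = (1.04×10^25 / (5.67×10⁻⁸ × 6.91×10^14))^(1/4).
T = (2.65×10^17)^(1/4) = 22700 K.

T ≈ 22700 K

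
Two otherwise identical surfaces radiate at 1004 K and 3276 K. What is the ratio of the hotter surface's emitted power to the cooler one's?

ratio ≈ 113

P ∝ T⁴, so the ratio is (3276/1004)⁴ = (3.263)⁴ = 113.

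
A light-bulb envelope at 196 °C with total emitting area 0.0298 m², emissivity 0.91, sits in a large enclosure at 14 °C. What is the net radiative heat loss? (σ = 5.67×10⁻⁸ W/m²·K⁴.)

Convert: 196 °C = 469 K; 14 °C = 287 K.
Q = εσA(T⁴ − T_s⁴). T⁴ − T_s⁴ = (469)⁴ − (287)⁴ = 4.84×10^10 − 6.78×10^9 = 4.16×10^10 K⁴.
Q = 0.91 × 5.67×10⁻⁸ × 0.0298 × 4.16×10^10 = 64.0 W.

Q ≈ 64.0 W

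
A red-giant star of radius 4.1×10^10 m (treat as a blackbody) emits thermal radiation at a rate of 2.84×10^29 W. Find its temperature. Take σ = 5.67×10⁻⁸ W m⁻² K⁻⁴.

T ≈ 3920 K

A = 4πr² = 4π × (4.1×10^10)² = 2.11×10^22 m².
From P = σAT⁴, T = (P / σA)^(1/4) = (2.84×10^29 / (5.67×10⁻⁸ × 2.11×10^22))^(1/4).
T = (2.37×10^14)^(1/4) = 3920 K.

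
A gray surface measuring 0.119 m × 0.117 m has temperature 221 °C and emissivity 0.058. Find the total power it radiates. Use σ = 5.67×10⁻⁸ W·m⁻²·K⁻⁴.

P ≈ 2.73 W

A = 0.119 × 0.117 = 0.0139 m².
221 °C = 494 K.
P = εσAT⁴ = 0.058 × 5.67×10⁻⁸ × 0.0139 × (494)⁴ = 0.058 × 5.67×10⁻⁸ × 0.0139 × 5.96×10^10.
P = 2.73 W.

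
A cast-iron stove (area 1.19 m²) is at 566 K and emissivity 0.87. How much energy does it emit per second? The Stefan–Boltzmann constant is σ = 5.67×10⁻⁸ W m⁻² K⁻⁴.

Stefan–Boltzmann: P = εσAT⁴ = 0.87 × 5.67×10⁻⁸ × 1.19 × (566)⁴ = 0.87 × 5.67×10⁻⁸ × 1.19 × 1.03×10^11.
P = 6020 W.

P ≈ 6020 W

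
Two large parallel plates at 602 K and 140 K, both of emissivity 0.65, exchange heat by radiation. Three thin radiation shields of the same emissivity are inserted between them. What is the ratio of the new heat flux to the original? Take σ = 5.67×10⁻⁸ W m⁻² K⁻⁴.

ratio ≈ 0.250

With N identical shields there are N+1 = 4 gaps in series, each with the same radiative resistance, so the flux falls to 1/(N+1) of its unshielded value.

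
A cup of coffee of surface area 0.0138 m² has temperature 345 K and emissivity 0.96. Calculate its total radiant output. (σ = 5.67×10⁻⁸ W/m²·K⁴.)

P ≈ 10.6 W

Stefan–Boltzmann: P = εσAT⁴ = 0.96 × 5.67×10⁻⁸ × 0.0138 × (345)⁴ = 0.96 × 5.67×10⁻⁸ × 0.0138 × 1.42×10^10.
P = 10.6 W.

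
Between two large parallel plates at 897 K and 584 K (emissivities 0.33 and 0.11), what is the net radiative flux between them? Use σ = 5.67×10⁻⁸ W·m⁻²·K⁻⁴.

q ≈ 2710 W/m²

For two large parallel gray plates, q = σ(T₁⁴ − T₂⁴) / (1/ε₁ + 1/ε₂ − 1).
1/ε₁ + 1/ε₂ − 1 = 1/0.33 + 1/0.11 − 1 = 11.12.
T₁⁴ − T₂⁴ = 6.47×10^11 − 1.16×10^11 = 5.31×10^11 K⁴.
q = 5.67×10⁻⁸ × 5.31×10^11 / 11.12 = 2710 W/m².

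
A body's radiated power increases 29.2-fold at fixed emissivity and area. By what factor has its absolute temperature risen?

P ∝ T⁴ ⇒ T ∝ P^(1/4), so T scales by (29.2)^(1/4) = 2.32.

factor ≈ 2.32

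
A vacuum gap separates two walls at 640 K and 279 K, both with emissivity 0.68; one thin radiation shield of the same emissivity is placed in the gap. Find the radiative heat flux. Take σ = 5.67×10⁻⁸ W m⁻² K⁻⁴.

Each of the 2 gaps contributes resistance (2/ε − 1) = 2/0.68 − 1 = 1.941; total = 3.882.
q = σ(T₁⁴ − T₂⁴) / 3.882 = 5.67×10⁻⁸ × 1.62×10^11 / 3.882 = 2360 W/m².

q ≈ 2360 W/m²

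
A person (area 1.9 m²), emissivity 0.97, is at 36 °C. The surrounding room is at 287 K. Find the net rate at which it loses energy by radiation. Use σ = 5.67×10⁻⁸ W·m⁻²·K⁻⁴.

Convert: 36 °C = 309 K.
Q = εσA(T⁴ − T_s⁴). T⁴ − T_s⁴ = (309)⁴ − (287)⁴ = 9.12×10^9 − 6.78×10^9 = 2.33×10^9 K⁴.
Q = 0.97 × 5.67×10⁻⁸ × 1.90 × 2.33×10^9 = 244 W.

Q ≈ 244 W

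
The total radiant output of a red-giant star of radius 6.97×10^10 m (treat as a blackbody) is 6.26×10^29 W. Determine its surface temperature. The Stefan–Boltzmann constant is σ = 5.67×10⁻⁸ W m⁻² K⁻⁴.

A = 4πr² = 4π × (6.97×10^10)² = 6.10×10^22 m².
From P = σAT⁴, T = (P / σA)^(1/4) = (6.26×10^29 / (5.67×10⁻⁸ × 6.10×10^22))^(1/4).
T = (1.81×10^14)^(1/4) = 3670 K.

T ≈ 3670 K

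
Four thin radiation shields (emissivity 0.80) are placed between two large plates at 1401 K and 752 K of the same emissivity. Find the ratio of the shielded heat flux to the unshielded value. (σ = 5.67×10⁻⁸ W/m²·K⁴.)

ratio ≈ 0.200

With N identical shields there are N+1 = 5 gaps in series, each with the same radiative resistance, so the flux falls to 1/(N+1) of its unshielded value.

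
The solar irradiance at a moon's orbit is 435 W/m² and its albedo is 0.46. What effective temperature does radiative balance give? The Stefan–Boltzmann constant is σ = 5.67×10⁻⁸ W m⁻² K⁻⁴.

T ≈ 179 K

Power absorbed = (1−a)S·πR²; power emitted = 4πR²σT⁴. Equating and cancelling πR²:
T = ((1−a)S / 4σ)^(1/4) = (235 / (4 × 5.67×10⁻⁸))^(1/4) = (1.04×10^9)^(1/4).
T = 179 K.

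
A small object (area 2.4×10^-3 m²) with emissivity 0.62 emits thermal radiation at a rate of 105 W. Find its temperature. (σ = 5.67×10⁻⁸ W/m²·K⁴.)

From P = εσAT⁴, T = (P / εσA)^(1/4) = (105 / (0.62 × 5.67×10⁻⁸ × 2.40×10^-3))^(1/4).
T = (1.24×10^12)^(1/4) = 1060 K.

T ≈ 1060 K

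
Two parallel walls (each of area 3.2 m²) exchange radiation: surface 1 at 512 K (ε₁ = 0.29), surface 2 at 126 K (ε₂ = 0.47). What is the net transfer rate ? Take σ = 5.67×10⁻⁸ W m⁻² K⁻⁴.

Q ≈ 2710 W

For two large parallel gray plates, q = σ(T₁⁴ − T₂⁴) / (1/ε₁ + 1/ε₂ − 1).
1/ε₁ + 1/ε₂ − 1 = 1/0.29 + 1/0.47 − 1 = 4.576.
T₁⁴ − T₂⁴ = 6.87×10^10 − 2.52×10^8 = 6.85×10^10 K⁴.
q = 5.67×10⁻⁸ × 6.85×10^10 / 4.576 = 848 W/m².
Q = q·A = 848 × 3.2 = 2710 W.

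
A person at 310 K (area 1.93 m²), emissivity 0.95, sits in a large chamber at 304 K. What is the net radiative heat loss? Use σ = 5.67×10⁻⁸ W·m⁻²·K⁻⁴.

Q ≈ 72.2 W

Q = εσA(T⁴ − T_s⁴). T⁴ − T_s⁴ = (310)⁴ − (304)⁴ = 9.24×10^9 − 8.54×10^9 = 6.94×10^8 K⁴.
Q = 0.95 × 5.67×10⁻⁸ × 1.93 × 6.94×10^8 = 72.2 W.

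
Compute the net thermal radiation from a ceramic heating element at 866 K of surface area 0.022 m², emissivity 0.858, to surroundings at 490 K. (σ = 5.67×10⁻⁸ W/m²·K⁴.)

Q ≈ 540 W

Q = εσA(T⁴ − T_s⁴). T⁴ − T_s⁴ = (866)⁴ − (490)⁴ = 5.62×10^11 − 5.76×10^10 = 5.05×10^11 K⁴.
Q = 0.858 × 5.67×10⁻⁸ × 0.0220 × 5.05×10^11 = 540 W.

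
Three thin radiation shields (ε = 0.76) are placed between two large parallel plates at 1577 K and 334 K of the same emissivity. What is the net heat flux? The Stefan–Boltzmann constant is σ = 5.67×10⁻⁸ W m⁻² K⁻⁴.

Each of the 4 gaps contributes resistance (2/ε − 1) = 2/0.76 − 1 = 1.632; total = 6.526.
q = σ(T₁⁴ − T₂⁴) / 6.526 = 5.67×10⁻⁸ × 6.17×10^12 / 6.526 = 53600 W/m².

q ≈ 53600 W/m²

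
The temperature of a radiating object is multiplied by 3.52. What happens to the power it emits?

P ∝ T⁴, so the power scales as (3.52)⁴ = 154.

factor ≈ 154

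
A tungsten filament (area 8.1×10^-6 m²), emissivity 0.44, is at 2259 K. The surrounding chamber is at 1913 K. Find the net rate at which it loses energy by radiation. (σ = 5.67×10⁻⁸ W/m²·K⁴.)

Q ≈ 2.56 W

Q = εσA(T⁴ − T_s⁴). T⁴ − T_s⁴ = (2259)⁴ − (1913)⁴ = 2.60×10^13 − 1.34×10^13 = 1.26×10^13 K⁴.
Q = 0.44 × 5.67×10⁻⁸ × 8.10×10^-6 × 1.26×10^13 = 2.56 W.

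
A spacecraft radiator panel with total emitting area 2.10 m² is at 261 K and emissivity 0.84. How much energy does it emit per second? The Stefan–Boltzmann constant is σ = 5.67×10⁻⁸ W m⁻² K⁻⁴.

Stefan–Boltzmann: P = εσAT⁴ = 0.84 × 5.67×10⁻⁸ × 2.10 × (261)⁴ = 0.84 × 5.67×10⁻⁸ × 2.10 × 4.64×10^9.
P = 464 W.

P ≈ 464 W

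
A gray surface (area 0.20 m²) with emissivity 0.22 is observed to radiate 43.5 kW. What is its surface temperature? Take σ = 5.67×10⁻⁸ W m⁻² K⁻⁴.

From P = εσAT⁴, T = (P / εσA)^(1/4) = (43500 / (0.22 × 5.67×10⁻⁸ × 0.200))^(1/4).
T = (1.74×10^13)^(1/4) = 2040 K.

T ≈ 2040 K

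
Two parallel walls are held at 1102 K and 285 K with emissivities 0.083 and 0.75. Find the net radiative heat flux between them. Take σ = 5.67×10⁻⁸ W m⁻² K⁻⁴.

For two large parallel gray plates, q = σ(T₁⁴ − T₂⁴) / (1/ε₁ + 1/ε₂ − 1).
1/ε₁ + 1/ε₂ − 1 = 1/0.083 + 1/0.75 − 1 = 12.38.
T₁⁴ − T₂⁴ = 1.47×10^12 − 6.60×10^9 = 1.47×10^12 K⁴.
q = 5.67×10⁻⁸ × 1.47×10^12 / 12.38 = 6720 W/m².

q ≈ 6720 W/m²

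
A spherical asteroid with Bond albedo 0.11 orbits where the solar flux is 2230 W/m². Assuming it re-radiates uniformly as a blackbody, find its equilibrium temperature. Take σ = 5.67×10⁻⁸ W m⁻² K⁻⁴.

T ≈ 306 K

Power absorbed = (1−a)S·πR²; power emitted = 4πR²σT⁴. Equating and cancelling πR²:
T = ((1−a)S / 4σ)^(1/4) = (1980 / (4 × 5.67×10⁻⁸))^(1/4) = (8.75×10^9)^(1/4).
T = 306 K.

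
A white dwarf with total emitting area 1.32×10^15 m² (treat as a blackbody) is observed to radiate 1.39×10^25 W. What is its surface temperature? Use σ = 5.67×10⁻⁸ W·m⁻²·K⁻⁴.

From P = σAT⁴, T = (P / σA)^(1/4) = (1.39×10^25 / (5.67×10⁻⁸ × 1.32×10^15))^(1/4).
T = (1.86×10^17)^(1/4) = 20800 K.

T ≈ 20800 K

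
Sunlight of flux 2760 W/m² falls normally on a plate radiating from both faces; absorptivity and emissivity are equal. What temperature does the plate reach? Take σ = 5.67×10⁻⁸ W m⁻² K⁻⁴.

Absorbed flux αS = emitted flux 2εσT⁴ per unit area; with α = ε this gives T = (S/2σ)^(1/4).
T = (2760 / (2 × 5.67×10⁻⁸))^(1/4) = (2.43×10^10)^(1/4).
T = 395 K.

T ≈ 395 K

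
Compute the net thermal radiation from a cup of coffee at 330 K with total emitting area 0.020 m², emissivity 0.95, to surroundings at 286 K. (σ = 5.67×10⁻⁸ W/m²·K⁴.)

Q ≈ 5.57 W

Q = εσA(T⁴ − T_s⁴). T⁴ − T_s⁴ = (330)⁴ − (286)⁴ = 1.19×10^10 − 6.69×10^9 = 5.17×10^9 K⁴.
Q = 0.95 × 5.67×10⁻⁸ × 0.0200 × 5.17×10^9 = 5.57 W.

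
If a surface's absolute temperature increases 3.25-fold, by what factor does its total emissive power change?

P ∝ T⁴, so the power scales as (3.25)⁴ = 112.

factor ≈ 112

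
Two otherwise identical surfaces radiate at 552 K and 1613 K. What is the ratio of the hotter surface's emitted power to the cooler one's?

P ∝ T⁴, so the ratio is (1613/552)⁴ = (2.922)⁴ = 72.9.

ratio ≈ 72.9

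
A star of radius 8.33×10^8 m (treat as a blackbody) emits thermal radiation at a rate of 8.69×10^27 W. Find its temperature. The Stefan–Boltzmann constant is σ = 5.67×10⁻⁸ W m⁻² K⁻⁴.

A = 4πr² = 4π × (8.33×10^8)² = 8.72×10^18 m².
From P = σAT⁴, T = (P / σA)^(1/4) = (8.69×10^27 / (5.67×10⁻⁸ × 8.72×10^18))^(1/4).
T = (1.76×10^16)^(1/4) = 11500 K.

T ≈ 11500 K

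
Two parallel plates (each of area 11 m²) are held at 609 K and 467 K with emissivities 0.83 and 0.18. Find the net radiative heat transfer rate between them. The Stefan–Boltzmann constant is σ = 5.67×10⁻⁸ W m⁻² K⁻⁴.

For two large parallel gray plates, q = σ(T₁⁴ − T₂⁴) / (1/ε₁ + 1/ε₂ − 1).
1/ε₁ + 1/ε₂ − 1 = 1/0.83 + 1/0.18 − 1 = 5.760.
T₁⁴ − T₂⁴ = 1.38×10^11 − 4.76×10^10 = 9.00×10^10 K⁴.
q = 5.67×10⁻⁸ × 9.00×10^10 / 5.760 = 886 W/m².
Q = q·A = 886 × 11 = 9740 W.

Q ≈ 9740 W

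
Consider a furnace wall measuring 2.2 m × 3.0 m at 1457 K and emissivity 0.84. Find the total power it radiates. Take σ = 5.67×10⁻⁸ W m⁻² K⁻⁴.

A = 2.2 × 3.0 = 6.60 m².
P = εσAT⁴ = 0.84 × 5.67×10⁻⁸ × 6.60 × (1457)⁴ = 0.84 × 5.67×10⁻⁸ × 6.60 × 4.51×10^12.
P = 1.42×10^6 W.

P ≈ 1.42×10^6 W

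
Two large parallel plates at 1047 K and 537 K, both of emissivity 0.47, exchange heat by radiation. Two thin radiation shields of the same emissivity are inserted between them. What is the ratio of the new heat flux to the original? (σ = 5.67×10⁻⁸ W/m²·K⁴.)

With N identical shields there are N+1 = 3 gaps in series, each with the same radiative resistance, so the flux falls to 1/(N+1) of its unshielded value.

ratio ≈ 0.333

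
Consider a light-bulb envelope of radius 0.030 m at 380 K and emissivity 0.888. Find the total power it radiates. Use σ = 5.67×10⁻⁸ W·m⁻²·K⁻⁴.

P ≈ 11.9 W

A = 4πr² = 4π × (0.030)² = 0.0113 m².
Stefan–Boltzmann: P = εσAT⁴ = 0.888 × 5.67×10⁻⁸ × 0.0113 × (380)⁴ = 0.888 × 5.67×10⁻⁸ × 0.0113 × 2.09×10^10.
P = 11.9 W.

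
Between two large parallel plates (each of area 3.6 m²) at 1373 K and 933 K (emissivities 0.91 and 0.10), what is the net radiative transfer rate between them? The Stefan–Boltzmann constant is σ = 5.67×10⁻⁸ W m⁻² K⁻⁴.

Q ≈ 56500 W

For two large parallel gray plates, q = σ(T₁⁴ − T₂⁴) / (1/ε₁ + 1/ε₂ − 1).
1/ε₁ + 1/ε₂ − 1 = 1/0.91 + 1/0.10 − 1 = 10.10.
T₁⁴ − T₂⁴ = 3.55×10^12 − 7.58×10^11 = 2.80×10^12 K⁴.
q = 5.67×10⁻⁸ × 2.80×10^12 / 10.10 = 15700 W/m².
Q = q·A = 15700 × 3.6 = 56500 W.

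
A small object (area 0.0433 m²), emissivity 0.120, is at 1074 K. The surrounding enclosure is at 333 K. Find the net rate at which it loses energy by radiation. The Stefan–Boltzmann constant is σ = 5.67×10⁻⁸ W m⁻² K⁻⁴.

Q = εσA(T⁴ − T_s⁴). T⁴ − T_s⁴ = (1074)⁴ − (333)⁴ = 1.33×10^12 − 1.23×10^10 = 1.32×10^12 K⁴.
Q = 0.120 × 5.67×10⁻⁸ × 0.0433 × 1.32×10^12 = 388 W.

Q ≈ 388 W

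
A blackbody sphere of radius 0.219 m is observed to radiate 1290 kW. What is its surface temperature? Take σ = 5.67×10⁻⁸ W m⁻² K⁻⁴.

A = 4πr² = 4π × (0.219)² = 0.603 m².
From P = σAT⁴, T = (P / σA)^(1/4) = (1.29×10^6 / (5.67×10⁻⁸ × 0.603))^(1/4).
T = (3.77×10^13)^(1/4) = 2480 K.

T ≈ 2480 K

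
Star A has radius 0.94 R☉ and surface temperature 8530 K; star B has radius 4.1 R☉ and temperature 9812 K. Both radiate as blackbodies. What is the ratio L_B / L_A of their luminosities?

L = 4πR²σT⁴ ∝ R²T⁴, so L_B/L_A = (4.1/0.94)² × (9812/8530)⁴ = 19.0 × 1.75 = 33.3.

L_B/L_A ≈ 33.3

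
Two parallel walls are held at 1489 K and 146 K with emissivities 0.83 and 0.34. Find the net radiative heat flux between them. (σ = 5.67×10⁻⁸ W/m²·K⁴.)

For two large parallel gray plates, q = σ(T₁⁴ − T₂⁴) / (1/ε₁ + 1/ε₂ − 1).
1/ε₁ + 1/ε₂ − 1 = 1/0.83 + 1/0.34 − 1 = 3.146.
T₁⁴ − T₂⁴ = 4.92×10^12 − 4.54×10^8 = 4.92×10^12 K⁴.
q = 5.67×10⁻⁸ × 4.92×10^12 / 3.146 = 88600 W/m².

q ≈ 88600 W/m²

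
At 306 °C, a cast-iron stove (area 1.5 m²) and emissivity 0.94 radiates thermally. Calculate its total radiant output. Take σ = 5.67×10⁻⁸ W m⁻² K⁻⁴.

P ≈ 8980 W

306 °C = 579 K.
Stefan–Boltzmann: P = εσAT⁴ = 0.94 × 5.67×10⁻⁸ × 1.50 × (579)⁴ = 0.94 × 5.67×10⁻⁸ × 1.50 × 1.12×10^11.
P = 8980 W.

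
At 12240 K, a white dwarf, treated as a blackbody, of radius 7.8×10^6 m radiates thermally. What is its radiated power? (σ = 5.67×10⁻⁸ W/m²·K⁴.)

P ≈ 9.73×10^23 W

A = 4πr² = 4π × (7.8×10^6)² = 7.65×10^14 m².
P = σAT⁴ = 5.67×10⁻⁸ × 7.65×10^14 × (12240)⁴ = 5.67×10⁻⁸ × 7.65×10^14 × 2.24×10^16.
P = 9.73×10^23 W.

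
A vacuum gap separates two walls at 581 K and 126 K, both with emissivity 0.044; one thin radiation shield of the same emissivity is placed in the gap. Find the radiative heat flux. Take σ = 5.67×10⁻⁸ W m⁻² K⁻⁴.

q ≈ 72.5 W/m²

Each of the 2 gaps contributes resistance (2/ε − 1) = 2/0.044 − 1 = 44.45; total = 88.91.
q = σ(T₁⁴ − T₂⁴) / 88.91 = 5.67×10⁻⁸ × 1.14×10^11 / 88.91 = 72.5 W/m².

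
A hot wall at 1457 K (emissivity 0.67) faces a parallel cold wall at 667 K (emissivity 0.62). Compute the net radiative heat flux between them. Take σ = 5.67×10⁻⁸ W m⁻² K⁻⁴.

q ≈ 1.16×10^5 W/m²

For two large parallel gray plates, q = σ(T₁⁴ − T₂⁴) / (1/ε₁ + 1/ε₂ − 1).
1/ε₁ + 1/ε₂ − 1 = 1/0.67 + 1/0.62 − 1 = 2.105.
T₁⁴ − T₂⁴ = 4.51×10^12 − 1.98×10^11 = 4.31×10^12 K⁴.
q = 5.67×10⁻⁸ × 4.31×10^12 / 2.105 = 1.16×10^5 W/m².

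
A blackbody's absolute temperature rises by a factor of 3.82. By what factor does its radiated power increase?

factor ≈ 213

P ∝ T⁴, so the power scales as (3.82)⁴ = 213.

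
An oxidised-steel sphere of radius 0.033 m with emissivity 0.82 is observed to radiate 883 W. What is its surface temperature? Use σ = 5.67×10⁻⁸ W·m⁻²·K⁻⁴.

A = 4πr² = 4π × (0.033)² = 0.0137 m².
From P = εσAT⁴, T = (P / εσA)^(1/4) = (883 / (0.82 × 5.67×10⁻⁸ × 0.0137))^(1/4).
T = (1.39×10^12)^(1/4) = 1090 K.

T ≈ 1090 K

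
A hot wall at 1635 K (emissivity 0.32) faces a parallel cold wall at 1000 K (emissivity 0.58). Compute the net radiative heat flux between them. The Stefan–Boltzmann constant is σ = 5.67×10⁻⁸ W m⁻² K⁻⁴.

For two large parallel gray plates, q = σ(T₁⁴ − T₂⁴) / (1/ε₁ + 1/ε₂ − 1).
1/ε₁ + 1/ε₂ − 1 = 1/0.32 + 1/0.58 − 1 = 3.849.
T₁⁴ − T₂⁴ = 7.15×10^12 − 1.00×10^12 = 6.15×10^12 K⁴.
q = 5.67×10⁻⁸ × 6.15×10^12 / 3.849 = 90500 W/m².

q ≈ 90500 W/m²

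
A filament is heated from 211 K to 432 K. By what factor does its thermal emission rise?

P ∝ T⁴, so the ratio is (432/211)⁴ = (2.047)⁴ = 17.6.

ratio ≈ 17.6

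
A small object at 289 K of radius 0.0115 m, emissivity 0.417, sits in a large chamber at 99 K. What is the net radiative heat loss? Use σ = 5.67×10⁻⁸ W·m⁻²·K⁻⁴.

Q ≈ 0.270 W

A = 4πr² = 4π × (0.0115)² = 1.66×10^-3 m².
Q = εσA(T⁴ − T_s⁴). T⁴ − T_s⁴ = (289)⁴ − (99)⁴ = 6.98×10^9 − 9.61×10^7 = 6.88×10^9 K⁴.
Q = 0.417 × 5.67×10⁻⁸ × 1.66×10^-3 × 6.88×10^9 = 0.270 W.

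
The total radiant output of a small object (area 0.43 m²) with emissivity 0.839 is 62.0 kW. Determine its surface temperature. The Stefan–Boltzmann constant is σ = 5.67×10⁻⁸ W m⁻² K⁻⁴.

T ≈ 1320 K

From P = εσAT⁴, T = (P / εσA)^(1/4) = (62000 / (0.839 × 5.67×10⁻⁸ × 0.430))^(1/4).
T = (3.03×10^12)^(1/4) = 1320 K.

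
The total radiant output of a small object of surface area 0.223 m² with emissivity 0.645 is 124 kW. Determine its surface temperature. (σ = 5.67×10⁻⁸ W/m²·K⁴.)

From P = εσAT⁴, T = (P / εσA)^(1/4) = (1.24×10^5 / (0.645 × 5.67×10⁻⁸ × 0.223))^(1/4).
T = (1.52×10^13)^(1/4) = 1970 K.

T ≈ 1970 K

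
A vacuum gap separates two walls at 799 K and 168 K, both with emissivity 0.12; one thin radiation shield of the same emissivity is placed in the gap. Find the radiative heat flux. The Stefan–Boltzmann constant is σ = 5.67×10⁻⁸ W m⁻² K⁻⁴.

Each of the 2 gaps contributes resistance (2/ε − 1) = 2/0.12 − 1 = 15.67; total = 31.33.
q = σ(T₁⁴ − T₂⁴) / 31.33 = 5.67×10⁻⁸ × 4.07×10^11 / 31.33 = 736 W/m².

q ≈ 736 W/m²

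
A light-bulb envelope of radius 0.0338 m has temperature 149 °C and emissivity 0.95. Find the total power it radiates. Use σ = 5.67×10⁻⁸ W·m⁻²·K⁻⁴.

A = 4πr² = 4π × (0.0338)² = 0.0144 m².
149 °C = 422 K.
Stefan–Boltzmann: P = εσAT⁴ = 0.95 × 5.67×10⁻⁸ × 0.0144 × (422)⁴ = 0.95 × 5.67×10⁻⁸ × 0.0144 × 3.17×10^10.
P = 24.5 W.

P ≈ 24.5 W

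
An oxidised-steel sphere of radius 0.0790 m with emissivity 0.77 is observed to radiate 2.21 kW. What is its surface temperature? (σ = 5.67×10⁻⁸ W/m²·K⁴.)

A = 4πr² = 4π × (0.0790)² = 0.0784 m².
From P = εσAT⁴, T = (P / εσA)^(1/4) = (2210 / (0.77 × 5.67×10⁻⁸ × 0.0784))^(1/4).
T = (6.45×10^11)^(1/4) = 896 K.

T ≈ 896 K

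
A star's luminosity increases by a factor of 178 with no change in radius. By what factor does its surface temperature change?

P ∝ T⁴ ⇒ T ∝ P^(1/4), so T scales by (178)^(1/4) = 3.65.

factor ≈ 3.65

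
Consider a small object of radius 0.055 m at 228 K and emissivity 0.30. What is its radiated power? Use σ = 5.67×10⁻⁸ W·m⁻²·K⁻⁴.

P ≈ 1.75 W

A = 4πr² = 4π × (0.055)² = 0.0380 m².
P = εσAT⁴ = 0.30 × 5.67×10⁻⁸ × 0.0380 × (228)⁴ = 0.30 × 5.67×10⁻⁸ × 0.0380 × 2.70×10^9.
P = 1.75 W.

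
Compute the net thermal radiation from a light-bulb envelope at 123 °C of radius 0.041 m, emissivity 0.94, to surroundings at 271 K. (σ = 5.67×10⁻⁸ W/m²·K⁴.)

Q ≈ 21.6 W

A = 4πr² = 4π × (0.041)² = 0.0211 m².
Convert: 123 °C = 396 K.
Q = εσA(T⁴ − T_s⁴). T⁴ − T_s⁴ = (396)⁴ − (271)⁴ = 2.46×10^10 − 5.39×10^9 = 1.92×10^10 K⁴.
Q = 0.94 × 5.67×10⁻⁸ × 0.0211 × 1.92×10^10 = 21.6 W.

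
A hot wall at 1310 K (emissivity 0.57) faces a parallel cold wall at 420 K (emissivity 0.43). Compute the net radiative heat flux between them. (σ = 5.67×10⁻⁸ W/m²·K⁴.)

q ≈ 53600 W/m²

For two large parallel gray plates, q = σ(T₁⁴ − T₂⁴) / (1/ε₁ + 1/ε₂ − 1).
1/ε₁ + 1/ε₂ − 1 = 1/0.57 + 1/0.43 − 1 = 3.080.
T₁⁴ − T₂⁴ = 2.94×10^12 − 3.11×10^10 = 2.91×10^12 K⁴.
q = 5.67×10⁻⁸ × 2.91×10^12 / 3.080 = 53600 W/m².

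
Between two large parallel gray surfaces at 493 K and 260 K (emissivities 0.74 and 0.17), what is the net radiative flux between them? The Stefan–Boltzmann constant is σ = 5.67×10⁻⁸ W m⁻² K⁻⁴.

q ≈ 496 W/m²

For two large parallel gray plates, q = σ(T₁⁴ − T₂⁴) / (1/ε₁ + 1/ε₂ − 1).
1/ε₁ + 1/ε₂ − 1 = 1/0.74 + 1/0.17 − 1 = 6.234.
T₁⁴ − T₂⁴ = 5.91×10^10 − 4.57×10^9 = 5.45×10^10 K⁴.
q = 5.67×10⁻⁸ × 5.45×10^10 / 6.234 = 496 W/m².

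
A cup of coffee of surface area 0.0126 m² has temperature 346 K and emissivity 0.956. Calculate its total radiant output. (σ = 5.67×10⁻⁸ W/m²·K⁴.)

P ≈ 9.79 W

Stefan–Boltzmann: P = εσAT⁴ = 0.956 × 5.67×10⁻⁸ × 0.0126 × (346)⁴ = 0.956 × 5.67×10⁻⁸ × 0.0126 × 1.43×10^10.
P = 9.79 W.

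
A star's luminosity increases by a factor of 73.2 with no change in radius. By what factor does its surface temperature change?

factor ≈ 2.93

P ∝ T⁴ ⇒ T ∝ P^(1/4), so T scales by (73.2)^(1/4) = 2.93.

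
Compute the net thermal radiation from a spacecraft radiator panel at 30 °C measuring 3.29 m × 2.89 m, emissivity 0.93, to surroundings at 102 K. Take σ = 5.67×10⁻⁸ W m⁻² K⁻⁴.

A = 3.29 × 2.89 = 9.51 m².
Convert: 30 °C = 303 K.
Q = εσA(T⁴ − T_s⁴). T⁴ − T_s⁴ = (303)⁴ − (102)⁴ = 8.43×10^9 − 1.08×10^8 = 8.32×10^9 K⁴.
Q = 0.93 × 5.67×10⁻⁸ × 9.51 × 8.32×10^9 = 4170 W.

Q ≈ 4170 W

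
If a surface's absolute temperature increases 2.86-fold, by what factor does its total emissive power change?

P ∝ T⁴, so the power scales as (2.86)⁴ = 66.9.

factor ≈ 66.9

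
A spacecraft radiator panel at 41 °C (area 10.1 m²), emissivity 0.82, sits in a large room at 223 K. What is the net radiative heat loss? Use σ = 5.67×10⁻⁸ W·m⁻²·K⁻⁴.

Q ≈ 3400 W

Convert: 41 °C = 314 K.
Q = εσA(T⁴ − T_s⁴). T⁴ − T_s⁴ = (314)⁴ − (223)⁴ = 9.72×10^9 − 2.47×10^9 = 7.25×10^9 K⁴.
Q = 0.82 × 5.67×10⁻⁸ × 10.1 × 7.25×10^9 = 3400 W.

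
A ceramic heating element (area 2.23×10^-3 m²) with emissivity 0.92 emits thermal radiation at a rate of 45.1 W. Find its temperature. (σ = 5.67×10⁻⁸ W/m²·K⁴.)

T ≈ 789 K

From P = εσAT⁴, T = (P / εσA)^(1/4) = (45.1 / (0.92 × 5.67×10⁻⁸ × 2.23×10^-3))^(1/4).
T = (3.88×10^11)^(1/4) = 789 K.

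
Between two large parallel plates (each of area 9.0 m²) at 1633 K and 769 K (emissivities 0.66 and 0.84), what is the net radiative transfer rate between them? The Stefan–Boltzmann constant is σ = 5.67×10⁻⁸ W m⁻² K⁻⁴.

For two large parallel gray plates, q = σ(T₁⁴ − T₂⁴) / (1/ε₁ + 1/ε₂ − 1).
1/ε₁ + 1/ε₂ − 1 = 1/0.66 + 1/0.84 − 1 = 1.706.
T₁⁴ − T₂⁴ = 7.11×10^12 − 3.50×10^11 = 6.76×10^12 K⁴.
q = 5.67×10⁻⁸ × 6.76×10^12 / 1.706 = 2.25×10^5 W/m².
Q = q·A = 2.25×10^5 × 9.0 = 2.02×10^6 W.

Q ≈ 2.02×10^6 W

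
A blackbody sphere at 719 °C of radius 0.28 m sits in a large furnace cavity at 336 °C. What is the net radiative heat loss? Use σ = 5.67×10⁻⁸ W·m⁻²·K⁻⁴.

A = 4πr² = 4π × (0.28)² = 0.985 m².
Convert: 719 °C = 992 K; 336 °C = 609 K.
Q = σA(T⁴ − T_s⁴). T⁴ − T_s⁴ = (992)⁴ − (609)⁴ = 9.68×10^11 − 1.38×10^11 = 8.31×10^11 K⁴.
Q = 5.67×10⁻⁸ × 0.985 × 8.31×10^11 = 46400 W.

Q ≈ 46400 W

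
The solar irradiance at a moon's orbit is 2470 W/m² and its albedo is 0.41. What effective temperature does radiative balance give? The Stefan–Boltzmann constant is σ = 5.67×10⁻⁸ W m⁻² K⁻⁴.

Power absorbed = (1−a)S·πR²; power emitted = 4πR²σT⁴. Equating and cancelling πR²:
T = ((1−a)S / 4σ)^(1/4) = (1460 / (4 × 5.67×10⁻⁸))^(1/4) = (6.43×10^9)^(1/4).
T = 283 K.

T ≈ 283 K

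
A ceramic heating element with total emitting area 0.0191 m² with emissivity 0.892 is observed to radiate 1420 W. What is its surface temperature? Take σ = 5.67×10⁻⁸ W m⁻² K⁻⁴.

T ≈ 1100 K

From P = εσAT⁴, T = (P / εσA)^(1/4) = (1420 / (0.892 × 5.67×10⁻⁸ × 0.0191))^(1/4).
T = (1.47×10^12)^(1/4) = 1100 K.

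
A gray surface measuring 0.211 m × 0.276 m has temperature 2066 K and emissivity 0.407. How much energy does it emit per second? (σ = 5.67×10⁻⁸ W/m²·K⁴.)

P ≈ 24500 W

A = 0.211 × 0.276 = 0.0582 m².
Stefan–Boltzmann: P = εσAT⁴ = 0.407 × 5.67×10⁻⁸ × 0.0582 × (2066)⁴ = 0.407 × 5.67×10⁻⁸ × 0.0582 × 1.82×10^13.
P = 24500 W.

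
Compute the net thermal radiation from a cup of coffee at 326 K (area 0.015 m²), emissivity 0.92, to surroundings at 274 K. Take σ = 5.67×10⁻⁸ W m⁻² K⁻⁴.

Q ≈ 4.43 W

Q = εσA(T⁴ − T_s⁴). T⁴ − T_s⁴ = (326)⁴ − (274)⁴ = 1.13×10^10 − 5.64×10^9 = 5.66×10^9 K⁴.
Q = 0.92 × 5.67×10⁻⁸ × 0.0150 × 5.66×10^9 = 4.43 W.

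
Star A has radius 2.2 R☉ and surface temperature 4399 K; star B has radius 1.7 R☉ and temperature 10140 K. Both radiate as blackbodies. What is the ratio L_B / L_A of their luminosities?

L_B/L_A ≈ 16.9

L = 4πR²σT⁴ ∝ R²T⁴, so L_B/L_A = (1.7/2.2)² × (10140/4399)⁴ = 0.597 × 28.2 = 16.9.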